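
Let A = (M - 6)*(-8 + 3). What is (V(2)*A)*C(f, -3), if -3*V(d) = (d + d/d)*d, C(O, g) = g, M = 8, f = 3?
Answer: -60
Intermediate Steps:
V(d) = -d*(1 + d)/3 (V(d) = -(d + d/d)*d/3 = -(d + 1)*d/3 = -(1 + d)*d/3 = -d*(1 + d)/3)
A = -10 (A = (8 - 6)*(-8 + 3) = 2*(-5) = -10)
(V(2)*A)*C(f, -3) = (-⅓*2*(1 + 2)*(-10))*(-3) = (-⅓*2*3*(-10))*(-3) = -2*(-10)*(-3) = 20*(-3) = -60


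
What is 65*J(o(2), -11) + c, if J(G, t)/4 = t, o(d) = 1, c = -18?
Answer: -2878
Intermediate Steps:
J(G, t) = 4*t
65*J(o(2), -11) + c = 65*(4*(-11)) - 18 = 65*(-44) - 18 = -2860 - 18 = -2878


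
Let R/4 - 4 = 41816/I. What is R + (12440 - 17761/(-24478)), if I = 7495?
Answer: 2289437677047/183462610 ≈ 12479.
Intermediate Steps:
R = 287184/7495 (R = 16 + 4*(41816/7495) = 16 + 167264/7495 = 287184/7495 ≈ 38.317)
R + (12440 - 17761/(-24478)) = 287184/7495 + (12440 - 17761/(-24478)) = 287184/7495 + (12440 - 17761*(-1/24478)) = 287184/7495 + (12440 + 17761/24478) = 287184/7495 + 304524081/24478 = 2289437677047/183462610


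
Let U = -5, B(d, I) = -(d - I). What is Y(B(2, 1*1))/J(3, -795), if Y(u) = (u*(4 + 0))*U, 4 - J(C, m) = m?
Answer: 20/799 ≈ 0.025031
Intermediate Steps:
J(C, m) = 4 - m
B(d, I) = I - d
Y(u) = -20*u (Y(u) = (u*(4 + 0))*(-5) = (u*4)*(-5) = (4*u)*(-5) = -20*u)
Y(B(2, 1*1))/J(3, -795) = (-20*(1*1 - 1*2))/(4 - 1*(-795)) = (-20*(1 - 2))/(4 + 795) = -20*(-1)/799 = 20*(1/799) = 20/799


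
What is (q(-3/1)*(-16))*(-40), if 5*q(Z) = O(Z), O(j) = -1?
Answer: -128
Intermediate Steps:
q(Z) = -1/5 (q(Z) = (1/5)*(-1) = -1/5)
(q(-3/1)*(-16))*(-40) = -1/5*(-16)*(-40) = (16/5)*(-40) = -128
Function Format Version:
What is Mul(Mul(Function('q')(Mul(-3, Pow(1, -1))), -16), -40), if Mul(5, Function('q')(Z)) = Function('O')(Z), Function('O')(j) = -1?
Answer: -128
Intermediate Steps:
Function('q')(Z) = Rational(-1, 5) (Function('q')(Z) = Mul(Rational(1, 5), -1) = Rational(-1, 5))
Mul(Mul(Function('q')(Mul(-3, Pow(1, -1))), -16), -40) = Mul(Mul(Rational(-1, 5), -16), -40) = Mul(Rational(16, 5), -40) = -128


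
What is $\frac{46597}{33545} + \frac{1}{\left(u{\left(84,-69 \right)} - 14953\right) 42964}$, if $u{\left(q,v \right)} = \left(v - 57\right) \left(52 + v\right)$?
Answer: $\frac{25647538797443}{18463563965180} \approx 1.3891$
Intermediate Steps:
$u{\left(q,v \right)} = \left(-57 + v\right) \left(52 + v\right)$
$\frac{46597}{33545} + \frac{1}{\left(u{\left(84,-69 \right)} - 14953\right) 42964} = \frac{46597}{33545} + \frac{1}{\left(\left(-2964 + \left(-69\right)^{2} - -345\right) - 14953\right) 42964} = 46597 \cdot \frac{1}{33545} + \frac{1}{\left(-2964 + 4761 + 345\right) - 14953} \cdot \frac{1}{42964} = \frac{46597}{33545} + \frac{1}{2142 - 14953} \cdot \frac{1}{42964} = \frac{46597}{33545} + \frac{1}{-12811} \cdot \frac{1}{42964} = \frac{46597}{33545} - \frac{1}{550411804} = \frac{25647538797443}{18463563965180}$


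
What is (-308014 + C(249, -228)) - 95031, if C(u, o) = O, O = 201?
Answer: -402844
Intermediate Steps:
C(u, o) = 201
(-308014 + C(249, -228)) - 95031 = (-308014 + 201) - 95031 = -307813 - 95031 = -402844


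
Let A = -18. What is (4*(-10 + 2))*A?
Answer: 576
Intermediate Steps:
(4*(-10 + 2))*A = (4*(-10 + 2))*(-18) = (4*(-8))*(-18) = -32*(-18) = 576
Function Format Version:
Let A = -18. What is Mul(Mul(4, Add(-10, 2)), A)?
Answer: 576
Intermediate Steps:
Mul(Mul(4, Add(-10, 2)), A) = Mul(Mul(4, Add(-10, 2)), -18) = Mul(Mul(4, -8), -18) = Mul(-32, -18) = 576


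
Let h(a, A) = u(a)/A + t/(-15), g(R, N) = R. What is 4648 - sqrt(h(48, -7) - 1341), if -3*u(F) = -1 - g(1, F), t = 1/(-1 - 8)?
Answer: 4648 - 8*I*sqrt(2079210)/315 ≈ 4648.0 - 36.621*I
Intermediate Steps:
t = -1/9 (t = 1/(-9) = -1/9 ≈ -0.11111)
u(F) = 2/3 (u(F) = -(-1 - 1*1)/3 = -(-1 - 1)/3 = -1/3*(-2) = 2/3)
h(a, A) = 1/135 + 2/(3*A) (h(a, A) = 2/(3*A) - 1/9/(-15) = 2/(3*A) - 1/9*(-1/15) = 2/(3*A) + 1/135 = 1/135 + 2/(3*A))
4648 - sqrt(h(48, -7) - 1341) = 4648 - sqrt((1/135)*(90 - 7)/(-7) - 1341) = 4648 - sqrt((1/135)*(-1/7)*83 - 1341) = 4648 - sqrt(-83/945 - 1341) = 4648 - sqrt(-1267328/945) = 4648 - 8*I*sqrt(2079210)/315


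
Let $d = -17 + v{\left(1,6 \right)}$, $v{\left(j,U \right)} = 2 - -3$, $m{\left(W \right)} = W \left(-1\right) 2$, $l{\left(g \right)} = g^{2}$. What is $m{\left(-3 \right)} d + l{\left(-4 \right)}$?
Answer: $-56$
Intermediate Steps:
$m{\left(W \right)} = - 2 W$ ($m{\left(W \right)} = - W 2 = - 2 W$)
$v{\left(j,U \right)} = 5$ ($v{\left(j,U \right)} = 2 + 3 = 5$)
$d = -12$ ($d = -17 + 5 = -12$)
$m{\left(-3 \right)} d + l{\left(-4 \right)} = \left(-2\right) \left(-3\right) \left(-12\right) + \left(-4\right)^{2} = 6 \left(-12\right) + 16 = -72 + 16 = -56$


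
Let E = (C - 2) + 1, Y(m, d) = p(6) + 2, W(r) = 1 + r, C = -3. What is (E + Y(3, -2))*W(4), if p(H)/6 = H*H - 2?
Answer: 1010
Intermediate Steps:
p(H) = -12 + 6*H**2 (p(H) = 6*(H*H - 2) = 6*(H**2 - 2) = 6*(-2 + H**2) = -12 + 6*H**2)
Y(m, d) = 206 (Y(m, d) = (-12 + 6*6**2) + 2 = (-12 + 6*36) + 2 = (-12 + 216) + 2 = 204 + 2 = 206)
E = -4 (E = (-3 - 2) + 1 = -5 + 1 = -4)
(E + Y(3, -2))*W(4) = (-4 + 206)*(1 + 4) = 202*5 = 1010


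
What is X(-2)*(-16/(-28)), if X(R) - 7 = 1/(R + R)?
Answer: 27/7 ≈ 3.8571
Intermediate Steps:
X(R) = 7 + 1/(2*R) (X(R) = 7 + 1/(R + R) = 7 + 1/(2*R))
X(-2)*(-16/(-28)) = (7 + (1/2)/(-2))*(-16/(-28)) = (7 + (1/2)*(-1/2))*(-16*(-1/28)) = (7 - 1/4)*(4/7) = (27/4)*(4/7) = 27/7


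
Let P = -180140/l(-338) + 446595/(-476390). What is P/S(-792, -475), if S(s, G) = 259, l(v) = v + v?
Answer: 4275749819/4170413338 ≈ 1.0253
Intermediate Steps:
l(v) = 2*v
P = 4275749819/16101982 (P = -180140/(2*(-338)) + 446595/(-476390) = -180140/(-676) + 446595*(-1/476390) = -180140*(-1/676) - 89319/95278 = 45035/169 - 89319/95278 = 4275749819/16101982 ≈ 265.54)
P/S(-792, -475) = (4275749819/16101982)/259 = (4275749819/16101982)*(1/259) = 4275749819/4170413338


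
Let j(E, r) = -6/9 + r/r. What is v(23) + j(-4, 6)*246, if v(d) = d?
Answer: 105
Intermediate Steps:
j(E, r) = 1/3 (j(E, r) = -6*1/9 + 1 = -2/3 + 1 = 1/3)
v(23) + j(-4, 6)*246 = 23 + (1/3)*246 = 23 + 82 = 105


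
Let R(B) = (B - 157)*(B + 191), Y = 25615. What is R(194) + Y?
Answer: 39860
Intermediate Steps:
R(B) = (-157 + B)*(191 + B)
R(194) + Y = (-29987 + 194² + 34*194) + 25615 = (-29987 + 37636 + 6596) + 25615 = 14245 + 25615 = 39860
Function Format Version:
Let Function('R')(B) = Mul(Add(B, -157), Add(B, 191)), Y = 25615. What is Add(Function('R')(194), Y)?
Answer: 39860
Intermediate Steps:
Function('R')(B) = Mul(Add(-157, B), Add(191, B))
Add(Function('R')(194), Y) = Add(Add(-29987, Pow(194, 2), Mul(34, 194)), 25615) = Add(Add(-29987, 37636, 6596), 25615) = Add(14245, 25615) = 39860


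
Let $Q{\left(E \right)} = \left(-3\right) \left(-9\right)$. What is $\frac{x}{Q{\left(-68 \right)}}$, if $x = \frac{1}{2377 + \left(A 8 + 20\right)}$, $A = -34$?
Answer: $\frac{1}{57375} \approx 1.7429 \cdot 10^{-5}$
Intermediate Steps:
$Q{\left(E \right)} = 27$
$x = \frac{1}{2125}$ ($x = \frac{1}{2377 + \left(\left(-34\right) 8 + 20\right)} = \frac{1}{2377 + \left(-272 + 20\right)} = \frac{1}{2377 - 252} = \frac{1}{2125} \approx 0.00047059$)
$\frac{x}{Q{\left(-68 \right)}} = \frac{1}{2125 \cdot 27} = \frac{1}{2125} \cdot \frac{1}{27} = \frac{1}{57375}$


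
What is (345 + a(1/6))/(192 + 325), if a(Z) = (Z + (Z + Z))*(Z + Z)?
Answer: 2071/3102 ≈ 0.66763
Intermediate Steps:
a(Z) = 6*Z² (a(Z) = (Z + 2*Z)*(2*Z) = (3*Z)*(2*Z) = 6*Z²)
(345 + a(1/6))/(192 + 325) = (345 + 6*(1/6)²)/(192 + 325) = (345 + 6*(⅙)²)/517 = (345 + 6*(1/36))*(1/517) = (345 + ⅙)*(1/517) = (2071/6)*(1/517) = 2071/3102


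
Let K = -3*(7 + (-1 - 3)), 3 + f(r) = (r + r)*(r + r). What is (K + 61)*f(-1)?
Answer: 52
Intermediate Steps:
f(r) = -3 + 4*r² (f(r) = -3 + (r + r)*(r + r) = -3 + (2*r)*(2*r) = -3 + 4*r²)
K = -9 (K = -3*(7 - 4) = -3*3 = -9)
(K + 61)*f(-1) = (-9 + 61)*(-3 + 4*(-1)²) = 52*(-3 + 4*1) = 52*(-3 + 4) = 52*1 = 52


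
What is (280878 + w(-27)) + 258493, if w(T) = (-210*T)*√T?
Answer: 539371 + 17010*I*√3 ≈ 5.3937e+5 + 29462.0*I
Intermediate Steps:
w(T) = -210*T^(3/2)
(280878 + w(-27)) + 258493 = (280878 - (-17010)*I*√3) + 258493 = (280878 + 17010*I*√3) + 258493 = 539371 + 17010*I*√3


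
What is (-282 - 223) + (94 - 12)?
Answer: -423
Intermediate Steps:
(-282 - 223) + (94 - 12) = -505 + 82 = -423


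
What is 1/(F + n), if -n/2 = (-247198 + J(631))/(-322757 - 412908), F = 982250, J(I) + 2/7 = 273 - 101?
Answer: 5149655/5058245165382 ≈ 1.0181e-6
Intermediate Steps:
J(I) = 1202/7 (J(I) = -2/7 + (273 - 101) = -2/7 + 172 = 1202/7)
n = -3458368/5149655 (n = -2*(-247198 + 1202/7)/(-322757 - 412908) = -(-3458368)/(7*(-735665)) = -(-3458368)*(-1)/(7*735665) = -2*1729184/5149655 = -3458368/5149655 ≈ -0.67157)
1/(F + n) = 1/(982250 - 3458368/5149655) = 1/(5058245165382/5149655) = 5149655/5058245165382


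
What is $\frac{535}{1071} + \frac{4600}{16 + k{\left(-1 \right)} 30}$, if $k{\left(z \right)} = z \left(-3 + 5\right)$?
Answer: $- \frac{1225765}{11781} \approx -104.05$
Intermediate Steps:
$k{\left(z \right)} = 2 z$ ($k{\left(z \right)} = z 2 = 2 z$)
$\frac{535}{1071} + \frac{4600}{16 + k{\left(-1 \right)} 30} = \frac{535}{1071} + \frac{4600}{16 + 2 \left(-1\right) 30} = 535 \cdot \frac{1}{1071} + \frac{4600}{16 - 60} = \frac{535}{1071} + \frac{4600}{16 - 60} = \frac{535}{1071} + \frac{4600}{-44} = \frac{535}{1071} + 4600 \left(- \frac{1}{44}\right) = \frac{535}{1071} - \frac{1150}{11} = - \frac{1225765}{11781}$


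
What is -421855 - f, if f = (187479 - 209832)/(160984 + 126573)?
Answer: -121307335882/287557 ≈ -4.2186e+5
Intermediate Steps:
f = -22353/287557 ≈ -0.077734
-421855 - f = -421855 - 1*(-22353/287557) = -421855 + 22353/287557 = -121307335882/287557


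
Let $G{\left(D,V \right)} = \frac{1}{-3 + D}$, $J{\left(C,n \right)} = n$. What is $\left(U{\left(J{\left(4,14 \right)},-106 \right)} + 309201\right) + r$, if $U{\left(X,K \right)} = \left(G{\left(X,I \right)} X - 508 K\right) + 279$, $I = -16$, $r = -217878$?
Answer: $\frac{1599964}{11} \approx 1.4545 \cdot 10^{5}$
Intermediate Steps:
$U{\left(X,K \right)} = 279 - 508 K + \frac{X}{-3 + X}$ ($U{\left(X,K \right)} = \left(\frac{X}{-3 + X} - 508 K\right) + 279 = \left(- 508 K + \frac{X}{-3 + X}\right) + 279 = 279 - 508 K + \frac{X}{-3 + X}$)
$\left(U{\left(J{\left(4,14 \right)},-106 \right)} + 309201\right) + r = \left(\frac{14 + \left(-3 + 14\right) \left(279 - -53848\right)}{-3 + 14} + 309201\right) - 217878 = \left(\frac{14 + 11 \left(279 + 53848\right)}{11} + 309201\right) - 217878 = \left(\frac{14 + 11 \cdot 54127}{11} + 309201\right) - 217878 = \left(\frac{14 + 595397}{11} + 309201\right) - 217878 = \left(\frac{1}{11} \cdot 595411 + 309201\right) - 217878 = \left(\frac{595411}{11} + 309201\right) - 217878 = \frac{3996622}{11} - 217878 = \frac{1599964}{11}$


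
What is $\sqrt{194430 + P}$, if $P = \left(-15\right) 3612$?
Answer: $5 \sqrt{5610} \approx 374.5$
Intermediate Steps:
$P = -54180$
$\sqrt{194430 + P} = \sqrt{194430 - 54180} = \sqrt{140250} = 5 \sqrt{5610}$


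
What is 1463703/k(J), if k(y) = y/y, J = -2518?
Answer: 1463703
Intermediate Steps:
k(y) = 1
1463703/k(J) = 1463703/1 = 1463703*1 = 1463703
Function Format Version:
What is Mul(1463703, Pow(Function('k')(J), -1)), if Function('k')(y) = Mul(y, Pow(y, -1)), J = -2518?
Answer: 1463703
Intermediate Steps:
Function('k')(y) = 1
Mul(1463703, Pow(Function('k')(J), -1)) = Mul(1463703, Pow(1, -1)) = Mul(1463703, 1) = 1463703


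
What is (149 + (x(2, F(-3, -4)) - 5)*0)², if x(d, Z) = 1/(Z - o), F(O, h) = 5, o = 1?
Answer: 22201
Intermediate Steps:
x(d, Z) = 1/(-1 + Z) (x(d, Z) = 1/(Z - 1*1) = 1/(Z - 1) = 1/(-1 + Z))
(149 + (x(2, F(-3, -4)) - 5)*0)² = (149 + (1/(-1 + 5) - 5)*0)² = (149 + (1/4 - 5)*0)² = (149 + (¼ - 5)*0)² = (149 - 19/4*0)² = (149 + 0)² = 149² = 22201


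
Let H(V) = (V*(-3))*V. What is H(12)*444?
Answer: -191808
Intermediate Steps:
H(V) = -3*V² (H(V) = (-3*V)*V = -3*V²)
H(12)*444 = -3*12²*444 = -3*144*444 = -432*444 = -191808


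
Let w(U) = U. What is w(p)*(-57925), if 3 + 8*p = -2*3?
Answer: 521325/8 ≈ 65166.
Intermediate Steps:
p = -9/8 (p = -3/8 + (-2*3)/8 = -3/8 + (1/8)*(-6) = -3/8 - 3/4 = -9/8 ≈ -1.1250)
w(p)*(-57925) = -9/8*(-57925) = 521325/8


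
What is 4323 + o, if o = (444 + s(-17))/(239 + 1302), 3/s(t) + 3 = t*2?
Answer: 246500916/57017 ≈ 4323.3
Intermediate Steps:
s(t) = 3/(-3 + 2*t) (s(t) = 3/(-3 + t*2) = 3/(-3 + 2*t))
o = 16425/57017 (o = (444 + 3/(-3 + 2*(-17)))/(239 + 1302) = (444 + 3/(-3 - 34))/1541 = (444 + 3/(-37))*(1/1541) = (444 + 3*(-1/37))*(1/1541) = (444 - 3/37)*(1/1541) = (16425/37)*(1/1541) = 16425/57017 ≈ 0.28807)
4323 + o = 4323 + 16425/57017 = 246500916/57017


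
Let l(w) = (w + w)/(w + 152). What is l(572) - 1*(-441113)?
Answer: 79841739/181 ≈ 4.4111e+5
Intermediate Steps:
l(w) = 2*w/(152 + w) (l(w) = (2*w)/(152 + w) = 2*w/(152 + w))
l(572) - 1*(-441113) = 2*572/(152 + 572) - 1*(-441113) = 2*572/724 + 441113 = 2*572*(1/724) + 441113 = 286/181 + 441113 = 79841739/181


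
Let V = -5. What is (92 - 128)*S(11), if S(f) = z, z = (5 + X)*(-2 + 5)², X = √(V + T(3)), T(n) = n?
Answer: -1620 - 324*I*√2 ≈ -1620.0 - 458.21*I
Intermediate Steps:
X = I*√2 (X = √(-5 + 3) = √(-2) = I*√2 ≈ 1.4142*I)
z = 45 + 9*I*√2 (z = (5 + I*√2)*(-2 + 5)² = (5 + I*√2)*3² = (5 + I*√2)*9 = 45 + 9*I*√2 ≈ 45.0 + 12.728*I)
S(f) = 45 + 9*I*√2
(92 - 128)*S(11) = (92 - 128)*(45 + 9*I*√2) = -36*(45 + 9*I*√2) = -1620 - 324*I*√2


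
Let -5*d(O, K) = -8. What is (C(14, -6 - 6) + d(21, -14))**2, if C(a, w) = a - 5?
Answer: 2809/25 ≈ 112.36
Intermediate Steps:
d(O, K) = 8/5 (d(O, K) = -1/5*(-8) = 8/5)
C(a, w) = -5 + a
(C(14, -6 - 6) + d(21, -14))**2 = ((-5 + 14) + 8/5)**2 = (9 + 8/5)**2 = (53/5)**2 = 2809/25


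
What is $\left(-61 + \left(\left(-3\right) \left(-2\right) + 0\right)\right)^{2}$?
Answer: $3025$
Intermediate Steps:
$\left(-61 + \left(\left(-3\right) \left(-2\right) + 0\right)\right)^{2} = \left(-61 + \left(6 + 0\right)\right)^{2} = \left(-61 + 6\right)^{2} = \left(-55\right)^{2} = 3025$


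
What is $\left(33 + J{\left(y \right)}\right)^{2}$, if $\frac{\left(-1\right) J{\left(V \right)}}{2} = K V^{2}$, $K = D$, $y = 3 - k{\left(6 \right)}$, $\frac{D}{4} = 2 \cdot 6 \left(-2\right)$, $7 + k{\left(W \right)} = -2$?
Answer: $766237761$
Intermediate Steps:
$k{\left(W \right)} = -9$ ($k{\left(W \right)} = -7 - 2 = -9$)
$D = -96$ ($D = 4 \cdot 2 \cdot 6 \left(-2\right) = 4 \cdot 12 \left(-2\right) = 4 \left(-24\right) = -96$)
$y = 12$ ($y = 3 - -9 = 3 + 9 = 12$)
$K = -96$
$J{\left(V \right)} = 192 V^{2}$ ($J{\left(V \right)} = - 2 \left(- 96 V^{2}\right) = 192 V^{2}$)
$\left(33 + J{\left(y \right)}\right)^{2} = \left(33 + 192 \cdot 12^{2}\right)^{2} = \left(33 + 192 \cdot 144\right)^{2} = \left(33 + 27648\right)^{2} = 27681^{2} = 766237761$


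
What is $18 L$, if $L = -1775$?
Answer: $-31950$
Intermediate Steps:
$18 L = 18 \left(-1775\right) = -31950$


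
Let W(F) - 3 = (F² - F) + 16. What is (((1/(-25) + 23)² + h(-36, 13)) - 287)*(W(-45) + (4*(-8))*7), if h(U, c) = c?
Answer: 59018298/125 ≈ 4.7215e+5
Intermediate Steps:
W(F) = 19 + F² - F (W(F) = 3 + ((F² - F) + 16) = 3 + (16 + F² - F) = 19 + F² - F)
(((1/(-25) + 23)² + h(-36, 13)) - 287)*(W(-45) + (4*(-8))*7) = (((1/(-25) + 23)² + 13) - 287)*((19 + (-45)² - 1*(-45)) + (4*(-8))*7) = (((-1/25 + 23)² + 13) - 287)*((19 + 2025 + 45) - 32*7) = (((574/25)² + 13) - 287)*(2089 - 224) = ((329476/625 + 13) - 287)*1865 = (337601/625 - 287)*1865 = (158226/625)*1865 = 59018298/125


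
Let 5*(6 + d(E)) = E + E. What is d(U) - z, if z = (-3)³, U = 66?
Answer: 237/5 ≈ 47.400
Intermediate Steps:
d(E) = -6 + 2*E/5 (d(E) = -6 + (E + E)/5 = -6 + (2*E)/5 = -6 + 2*E/5)
z = -27
d(U) - z = (-6 + (⅖)*66) - 1*(-27) = (-6 + 132/5) + 27 = 102/5 + 27 = 237/5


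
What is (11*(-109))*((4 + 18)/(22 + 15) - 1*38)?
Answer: 1659416/37 ≈ 44849.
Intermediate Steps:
(11*(-109))*((4 + 18)/(22 + 15) - 1*38) = -1199*(22/37 - 38) = -1199*(-1384/37) = 1659416/37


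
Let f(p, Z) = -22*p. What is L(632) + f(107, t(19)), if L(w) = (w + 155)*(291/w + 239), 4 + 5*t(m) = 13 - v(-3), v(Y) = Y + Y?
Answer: 117616065/632 ≈ 1.8610e+5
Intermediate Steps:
v(Y) = 2*Y
t(m) = 3 (t(m) = -⅘ + (13 - 2*(-3))/5 = -⅘ + (13 - 1*(-6))/5 = -⅘ + (13 + 6)/5 = -⅘ + (⅕)*19 = -⅘ + 19/5 = 3)
L(w) = (155 + w)*(239 + 291/w)
f(p, Z) = -22*p
L(632) + f(107, t(19)) = (37336 + 239*632 + 45105/632) - 22*107 = (37336 + 151048 + 45105*(1/632)) - 2354 = (37336 + 151048 + 45105/632) - 2354 = 119103793/632 - 2354 = 117616065/632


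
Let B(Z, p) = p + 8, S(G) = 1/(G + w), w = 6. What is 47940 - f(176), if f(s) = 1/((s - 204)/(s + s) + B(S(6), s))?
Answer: 775908812/16185 ≈ 47940.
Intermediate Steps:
S(G) = 1/(6 + G) (S(G) = 1/(G + 6) = 1/(6 + G))
B(Z, p) = 8 + p
f(s) = 1/(8 + s + (-204 + s)/(2*s)) (f(s) = 1/((s - 204)/(s + s) + (8 + s)) = 1/((-204 + s)/((2*s)) + (8 + s)) = 1/((-204 + s)*(1/(2*s)) + (8 + s)) = 1/((-204 + s)/(2*s) + (8 + s)) = 1/(8 + s + (-204 + s)/(2*s)))
47940 - f(176) = 47940 - 2*176/(-204 + 176 + 2*176*(8 + 176)) = 47940 - 2*176/(-204 + 176 + 2*176*184) = 47940 - 2*176/(-204 + 176 + 64768) = 47940 - 2*176/64740 = 47940 - 1*88/16185 = 47940 - 88/16185 = 775908812/16185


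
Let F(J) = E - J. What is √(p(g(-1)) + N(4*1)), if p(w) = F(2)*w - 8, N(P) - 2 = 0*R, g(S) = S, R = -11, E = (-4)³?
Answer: 2*√15 ≈ 7.7460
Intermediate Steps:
E = -64
N(P) = 2 (N(P) = 2 + 0*(-11) = 2 + 0 = 2)
F(J) = -64 - J
p(w) = -8 - 66*w (p(w) = (-64 - 1*2)*w - 8 = (-64 - 2)*w - 8 = -66*w - 8 = -8 - 66*w)
√(p(g(-1)) + N(4*1)) = √((-8 - 66*(-1)) + 2) = √((-8 + 66) + 2) = √(58 + 2) = √60 = 2*√15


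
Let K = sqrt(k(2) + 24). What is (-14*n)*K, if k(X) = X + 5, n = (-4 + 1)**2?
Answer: -126*sqrt(31) ≈ -701.54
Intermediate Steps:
n = 9 (n = (-3)**2 = 9)
k(X) = 5 + X
K = sqrt(31) (K = sqrt((5 + 2) + 24) = sqrt(7 + 24) = sqrt(31) ≈ 5.5678)
(-14*n)*K = (-14*9)*sqrt(31) = -126*sqrt(31)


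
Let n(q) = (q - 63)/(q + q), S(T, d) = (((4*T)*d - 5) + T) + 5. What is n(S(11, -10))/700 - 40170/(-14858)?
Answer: 1005558839/371821450 ≈ 2.7044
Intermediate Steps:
S(T, d) = T + 4*T*d (S(T, d) = ((4*T*d - 5) + T) + 5 = ((-5 + 4*T*d) + T) + 5 = (-5 + T + 4*T*d) + 5 = T + 4*T*d)
n(q) = (-63 + q)/(2*q) (n(q) = (-63 + q)/((2*q)) = (-63 + q)*(1/(2*q)) = (-63 + q)/(2*q))
n(S(11, -10))/700 - 40170/(-14858) = ((-63 + 11*(1 + 4*(-10)))/(2*((11*(1 + 4*(-10))))))/700 - 40170/(-14858) = ((-63 + 11*(1 - 40))/(2*((11*(1 - 40)))))*(1/700) - 40170*(-1/14858) = ((-63 + 11*(-39))/(2*((11*(-39)))))*(1/700) + 20085/7429 = ((1/2)*(-63 - 429)/(-429))*(1/700) + 20085/7429 = ((1/2)*(-1/429)*(-492))*(1/700) + 20085/7429 = (82/143)*(1/700) + 20085/7429 = 41/50050 + 20085/7429 = 1005558839/371821450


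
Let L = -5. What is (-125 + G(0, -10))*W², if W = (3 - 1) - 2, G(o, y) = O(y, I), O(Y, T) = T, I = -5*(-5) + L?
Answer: 0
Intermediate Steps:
I = 20 (I = -5*(-5) - 5 = 25 - 5 = 20)
G(o, y) = 20
W = 0 (W = 2 - 2 = 0)
(-125 + G(0, -10))*W² = (-125 + 20)*0² = -105*0 = 0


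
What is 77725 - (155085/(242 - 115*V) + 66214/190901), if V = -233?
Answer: 401137667833822/5161390337 ≈ 77719.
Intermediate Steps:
77725 - (155085/(242 - 115*V) + 66214/190901) = 77725 - (155085/(242 - 115*(-233)) + 66214/190901) = 77725 - (155085/(242 + 26795) + 66214*(1/190901)) = 77725 - (155085/27037 + 66214/190901) = 77725 - 1*31396109503/5161390337 = 77725 - 31396109503/5161390337 = 401137667833822/5161390337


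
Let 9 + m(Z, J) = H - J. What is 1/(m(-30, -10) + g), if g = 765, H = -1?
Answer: 1/765 ≈ 0.0013072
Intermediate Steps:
m(Z, J) = -10 - J (m(Z, J) = -9 + (-1 - J) = -10 - J)
1/(m(-30, -10) + g) = 1/((-10 - 1*(-10)) + 765) = 1/((-10 + 10) + 765) = 1/(0 + 765) = 1/765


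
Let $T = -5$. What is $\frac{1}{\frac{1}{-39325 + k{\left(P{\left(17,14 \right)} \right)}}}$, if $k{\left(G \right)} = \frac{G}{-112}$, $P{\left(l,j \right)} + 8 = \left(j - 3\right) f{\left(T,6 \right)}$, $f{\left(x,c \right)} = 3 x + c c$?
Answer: $- \frac{4404623}{112} \approx -39327.0$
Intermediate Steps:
$f{\left(x,c \right)} = c^{2} + 3 x$ ($f{\left(x,c \right)} = 3 x + c^{2} = c^{2} + 3 x$)
$P{\left(l,j \right)} = -71 + 21 j$ ($P{\left(l,j \right)} = -8 + \left(j - 3\right) \left(6^{2} + 3 \left(-5\right)\right) = -8 + \left(-3 + j\right) \left(36 - 15\right) = -8 + \left(-3 + j\right) 21 = -8 + \left(-63 + 21 j\right) = -71 + 21 j$)
$k{\left(G \right)} = - \frac{G}{112}$ ($k{\left(G \right)} = G \left(- \frac{1}{112}\right) = - \frac{G}{112}$)
$\frac{1}{\frac{1}{-39325 + k{\left(P{\left(17,14 \right)} \right)}}} = \frac{1}{\frac{1}{-39325 - \frac{-71 + 21 \cdot 14}{112}}} = \frac{1}{\frac{1}{-39325 - \frac{-71 + 294}{112}}} = \frac{1}{\frac{1}{-39325 - \frac{223}{112}}} = \frac{1}{\frac{1}{- \frac{4404623}{112}}} = \frac{1}{- \frac{112}{4404623}} = - \frac{4404623}{112}$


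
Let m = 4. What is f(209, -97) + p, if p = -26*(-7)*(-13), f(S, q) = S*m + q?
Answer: -1627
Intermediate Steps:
f(S, q) = q + 4*S (f(S, q) = S*4 + q = 4*S + q = q + 4*S)
p = -2366 (p = 182*(-13) = -2366)
f(209, -97) + p = (-97 + 4*209) - 2366 = (-97 + 836) - 2366 = 739 - 2366 = -1627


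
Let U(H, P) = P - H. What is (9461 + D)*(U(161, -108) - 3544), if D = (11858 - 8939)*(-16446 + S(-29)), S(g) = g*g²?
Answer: 454463477952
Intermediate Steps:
S(g) = g³
D = -119197365 (D = (11858 - 8939)*(-16446 + (-29)³) = 2919*(-16446 - 24389) = 2919*(-40835) = -119197365)
(9461 + D)*(U(161, -108) - 3544) = (9461 - 119197365)*((-108 - 1*161) - 3544) = -119187904*((-108 - 161) - 3544) = -119187904*(-269 - 3544) = -119187904*(-3813) = 454463477952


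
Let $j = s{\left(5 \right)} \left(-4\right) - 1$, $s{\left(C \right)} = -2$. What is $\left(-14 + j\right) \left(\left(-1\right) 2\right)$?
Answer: $14$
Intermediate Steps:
$j = 7$ ($j = \left(-2\right) \left(-4\right) - 1 = 8 - 1 = 7$)
$\left(-14 + j\right) \left(\left(-1\right) 2\right) = \left(-14 + 7\right) \left(\left(-1\right) 2\right) = \left(-7\right) \left(-2\right) = 14$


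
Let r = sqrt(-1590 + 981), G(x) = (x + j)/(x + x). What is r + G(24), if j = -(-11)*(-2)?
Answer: 1/24 + I*sqrt(609) ≈ 0.041667 + 24.678*I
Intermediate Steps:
j = -22 (j = -11*2 = -22)
G(x) = (-22 + x)/(2*x) (G(x) = (x - 22)/(x + x) = (-22 + x)/((2*x)) = (-22 + x)*(1/(2*x)) = (-22 + x)/(2*x))
r = I*sqrt(609) (r = sqrt(-609) = I*sqrt(609) ≈ 24.678*I)
r + G(24) = I*sqrt(609) + (1/2)*(-22 + 24)/24 = I*sqrt(609) + (1/2)*(1/24)*2 = I*sqrt(609) + 1/24 = 1/24 + I*sqrt(609)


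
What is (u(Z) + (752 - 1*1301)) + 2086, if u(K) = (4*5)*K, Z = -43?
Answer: 677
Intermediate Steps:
u(K) = 20*K
(u(Z) + (752 - 1*1301)) + 2086 = (20*(-43) + (752 - 1*1301)) + 2086 = (-860 + (752 - 1301)) + 2086 = (-860 - 549) + 2086 = -1409 + 2086 = 677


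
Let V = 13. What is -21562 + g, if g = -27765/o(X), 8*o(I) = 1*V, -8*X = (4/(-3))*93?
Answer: -502426/13 ≈ -38648.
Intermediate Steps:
X = 31/2 (X = -4/(-3)*93/8 = -4*(-⅓)*93/8 = -(-1)*93/6 = -⅛*(-124) = 31/2 ≈ 15.500)
o(I) = 13/8 (o(I) = (1*13)/8 = (⅛)*13 = 13/8)
g = -222120/13 (g = -27765/13/8 = -27765*8/13 = -222120/13 ≈ -17086.)
-21562 + g = -21562 - 222120/13 = -502426/13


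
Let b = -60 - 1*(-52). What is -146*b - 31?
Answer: 1137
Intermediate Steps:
b = -8 (b = -60 + 52 = -8)
-146*b - 31 = -146*(-8) - 31 = 1168 - 31 = 1137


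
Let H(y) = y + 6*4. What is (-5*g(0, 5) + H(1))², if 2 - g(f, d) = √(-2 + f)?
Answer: 175 + 150*I*√2 ≈ 175.0 + 212.13*I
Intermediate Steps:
H(y) = 24 + y (H(y) = y + 24 = 24 + y)
g(f, d) = 2 - √(-2 + f)
(-5*g(0, 5) + H(1))² = (-5*(2 - √(-2 + 0)) + (24 + 1))² = (-5*(2 - √(-2)) + 25)² = (-5*(2 - I*√2) + 25)² = ((-10 + 5*I*√2) + 25)² = (15 + 5*I*√2)²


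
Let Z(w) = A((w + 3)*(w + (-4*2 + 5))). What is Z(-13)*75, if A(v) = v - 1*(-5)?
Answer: 12375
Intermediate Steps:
A(v) = 5 + v (A(v) = v + 5 = 5 + v)
Z(w) = 5 + (-3 + w)*(3 + w) (Z(w) = 5 + (w + 3)*(w + (-4*2 + 5)) = 5 + (3 + w)*(w + (-8 + 5)) = 5 + (3 + w)*(w - 3) = 5 + (3 + w)*(-3 + w) = 5 + (-3 + w)*(3 + w))
Z(-13)*75 = (-4 + (-13)²)*75 = (-4 + 169)*75 = 165*75 = 12375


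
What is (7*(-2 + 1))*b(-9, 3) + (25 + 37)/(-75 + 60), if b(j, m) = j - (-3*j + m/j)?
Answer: 3683/15 ≈ 245.53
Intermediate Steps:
b(j, m) = 4*j - m/j (b(j, m) = j - (-3*j + m/j) = j + (3*j - m/j) = 4*j - m/j)
(7*(-2 + 1))*b(-9, 3) + (25 + 37)/(-75 + 60) = (7*(-2 + 1))*(4*(-9) - 1*3/(-9)) + (25 + 37)/(-75 + 60) = (7*(-1))*(-36 - 1*3*(-⅑)) + 62/(-15) = -7*(-36 + ⅓) + 62*(-1/15) = -7*(-107/3) - 62/15 = 749/3 - 62/15 = 3683/15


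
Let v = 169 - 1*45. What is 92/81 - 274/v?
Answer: -5393/5022 ≈ -1.0739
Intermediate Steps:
v = 124 (v = 169 - 45 = 124)
92/81 - 274/v = 92/81 - 274/124 = 92*(1/81) - 274*1/124 = 92/81 - 137/62 = -5393/5022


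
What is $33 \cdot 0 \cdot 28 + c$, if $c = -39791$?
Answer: $-39791$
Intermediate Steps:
$33 \cdot 0 \cdot 28 + c = 33 \cdot 0 \cdot 28 - 39791 = 0 \cdot 28 - 39791 = 0 - 39791 = -39791$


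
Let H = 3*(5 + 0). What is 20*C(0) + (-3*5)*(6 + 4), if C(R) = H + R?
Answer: 150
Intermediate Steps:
H = 15 (H = 3*5 = 15)
C(R) = 15 + R
20*C(0) + (-3*5)*(6 + 4) = 20*(15 + 0) + (-3*5)*(6 + 4) = 20*15 - 15*10 = 300 - 150 = 150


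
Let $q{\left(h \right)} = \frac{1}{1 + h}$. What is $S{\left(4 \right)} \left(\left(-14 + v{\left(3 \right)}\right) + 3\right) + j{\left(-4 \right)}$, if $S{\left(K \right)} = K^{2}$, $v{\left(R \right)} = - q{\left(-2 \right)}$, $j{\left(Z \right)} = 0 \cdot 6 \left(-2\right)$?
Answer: $-160$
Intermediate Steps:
$j{\left(Z \right)} = 0$ ($j{\left(Z \right)} = 0 \left(-2\right) = 0$)
$v{\left(R \right)} = 1$ ($v{\left(R \right)} = - \frac{1}{1 - 2} = - \frac{1}{-1} = \left(-1\right) \left(-1\right) = 1$)
$S{\left(4 \right)} \left(\left(-14 + v{\left(3 \right)}\right) + 3\right) + j{\left(-4 \right)} = 4^{2} \left(\left(-14 + 1\right) + 3\right) + 0 = 16 \left(-13 + 3\right) + 0 = 16 \left(-10\right) + 0 = -160 + 0 = -160$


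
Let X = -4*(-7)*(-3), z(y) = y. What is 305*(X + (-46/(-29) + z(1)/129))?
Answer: -94025705/3741 ≈ -25134.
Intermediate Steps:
X = -84 (X = 28*(-3) = -84)
305*(X + (-46/(-29) + z(1)/129)) = 305*(-84 + (-46/(-29) + 1/129)) = 305*(-84 + (-46*(-1/29) + 1*(1/129))) = 305*(-84 + (46/29 + 1/129)) = 305*(-84 + 5963/3741) = 305*(-308281/3741) = -94025705/3741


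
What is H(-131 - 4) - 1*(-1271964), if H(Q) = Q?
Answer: 1271829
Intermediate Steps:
H(-131 - 4) - 1*(-1271964) = (-131 - 4) - 1*(-1271964) = -135 + 1271964 = 1271829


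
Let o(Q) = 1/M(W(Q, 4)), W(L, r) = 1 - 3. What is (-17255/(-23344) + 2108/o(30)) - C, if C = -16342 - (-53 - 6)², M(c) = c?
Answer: 364347063/23344 ≈ 15608.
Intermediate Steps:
W(L, r) = -2
o(Q) = -½ (o(Q) = 1/(-2) = -½)
C = -19823 (C = -16342 - 1*(-59)² = -16342 - 1*3481 = -16342 - 3481 = -19823)
(-17255/(-23344) + 2108/o(30)) - C = (-17255/(-23344) + 2108/(-½)) - 1*(-19823) = (-17255*(-1/23344) + 2108*(-2)) + 19823 = (17255/23344 - 4216) + 19823 = -98401049/23344 + 19823 = 364347063/23344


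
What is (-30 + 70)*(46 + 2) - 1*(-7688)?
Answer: 9608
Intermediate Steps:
(-30 + 70)*(46 + 2) - 1*(-7688) = 40*48 + 7688 = 1920 + 7688 = 9608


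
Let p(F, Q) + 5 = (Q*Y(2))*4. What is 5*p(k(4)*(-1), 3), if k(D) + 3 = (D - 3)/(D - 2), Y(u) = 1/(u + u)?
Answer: -10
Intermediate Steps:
Y(u) = 1/(2*u)
k(D) = -3 + (-3 + D)/(-2 + D) (k(D) = -3 + (D - 3)/(D - 2) = -3 + (-3 + D)/(-2 + D))
p(F, Q) = -5 + Q (p(F, Q) = -5 + (Q*((1/2)/2))*4 = -5 + (Q*((1/2)*(1/2)))*4 = -5 + (Q*(1/4))*4 = -5 + (Q/4)*4 = -5 + Q)
5*p(k(4)*(-1), 3) = 5*(-5 + 3) = 5*(-2) = -10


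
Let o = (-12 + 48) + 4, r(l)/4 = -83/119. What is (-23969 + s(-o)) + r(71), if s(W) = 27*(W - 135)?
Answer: -3414918/119 ≈ -28697.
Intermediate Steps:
r(l) = -332/119 (r(l) = 4*(-83/119) = -332/119)
o = 40 (o = 36 + 4 = 40)
s(W) = -3645 + 27*W (s(W) = 27*(-135 + W) = -3645 + 27*W)
(-23969 + s(-o)) + r(71) = (-23969 + (-3645 + 27*(-1*40))) - 332/119 = (-23969 + (-3645 + 27*(-40))) - 332/119 = (-23969 + (-3645 - 1080)) - 332/119 = (-23969 - 4725) - 332/119 = -28694 - 332/119 = -3414918/119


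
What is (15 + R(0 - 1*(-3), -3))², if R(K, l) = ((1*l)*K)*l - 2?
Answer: 1600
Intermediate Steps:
R(K, l) = -2 + K*l² (R(K, l) = (l*K)*l - 2 = (K*l)*l - 2 = K*l² - 2 = -2 + K*l²)
(15 + R(0 - 1*(-3), -3))² = (15 + (-2 + (0 - 1*(-3))*(-3)²))² = (15 + (-2 + (0 + 3)*9))² = (15 + (-2 + 3*9))² = (15 + (-2 + 27))² = (15 + 25)² = 40² = 1600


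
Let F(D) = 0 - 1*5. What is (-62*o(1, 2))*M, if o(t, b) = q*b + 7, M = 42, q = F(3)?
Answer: 7812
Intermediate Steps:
F(D) = -5 (F(D) = 0 - 5 = -5)
q = -5
o(t, b) = 7 - 5*b (o(t, b) = -5*b + 7 = 7 - 5*b)
(-62*o(1, 2))*M = -62*(7 - 5*2)*42 = -62*(7 - 10)*42 = -62*(-3)*42 = 186*42 = 7812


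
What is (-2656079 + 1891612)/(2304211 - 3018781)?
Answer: 764467/714570 ≈ 1.0698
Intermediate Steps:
(-2656079 + 1891612)/(2304211 - 3018781) = -764467/(-714570) = -764467*(-1/714570) = 764467/714570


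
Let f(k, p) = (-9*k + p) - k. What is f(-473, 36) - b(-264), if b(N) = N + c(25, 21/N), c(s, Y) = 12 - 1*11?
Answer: 5029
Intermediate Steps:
f(k, p) = p - 10*k (f(k, p) = (p - 9*k) - k = p - 10*k)
c(s, Y) = 1 (c(s, Y) = 12 - 11 = 1)
b(N) = 1 + N (b(N) = N + 1 = 1 + N)
f(-473, 36) - b(-264) = (36 - 10*(-473)) - (1 - 264) = (36 + 4730) - 1*(-263) = 4766 + 263 = 5029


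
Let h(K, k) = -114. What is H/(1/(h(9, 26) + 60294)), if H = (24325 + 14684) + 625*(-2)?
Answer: 2272336620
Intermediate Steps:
H = 37759 (H = 39009 - 1250 = 37759)
H/(1/(h(9, 26) + 60294)) = 37759/(1/(-114 + 60294)) = 37759/(1/60180) = 37759*60180 = 2272336620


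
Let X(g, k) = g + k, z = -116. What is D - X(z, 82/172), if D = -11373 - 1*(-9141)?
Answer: -182017/86 ≈ -2116.5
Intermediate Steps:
D = -2232 (D = -11373 + 9141 = -2232)
D - X(z, 82/172) = -2232 - (-116 + 82/172) = -2232 - (-116 + 82*(1/172)) = -2232 - (-116 + 41/86) = -2232 - 1*(-9935/86) = -2232 + 9935/86 = -182017/86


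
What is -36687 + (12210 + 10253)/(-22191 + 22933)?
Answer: -3885613/106 ≈ -36657.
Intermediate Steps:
-36687 + (12210 + 10253)/(-22191 + 22933) = -36687 + 22463/742 = -36687 + 22463*(1/742) = -36687 + 3209/106 = -3885613/106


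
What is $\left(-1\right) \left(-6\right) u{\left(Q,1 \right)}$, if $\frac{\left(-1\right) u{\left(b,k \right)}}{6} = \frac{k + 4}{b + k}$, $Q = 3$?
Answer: $-45$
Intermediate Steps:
$u{\left(b,k \right)} = - \frac{6 \left(4 + k\right)}{b + k}$ ($u{\left(b,k \right)} = - 6 \frac{k + 4}{b + k} = - 6 \frac{4 + k}{b + k} = - \frac{6 \left(4 + k\right)}{b + k}$)
$\left(-1\right) \left(-6\right) u{\left(Q,1 \right)} = \left(-1\right) \left(-6\right) \frac{6 \left(-4 - 1\right)}{3 + 1} = 6 \frac{6 \left(-4 - 1\right)}{4} = 6 \cdot 6 \cdot \frac{1}{4} \left(-5\right) = 6 \left(- \frac{15}{2}\right) = -45$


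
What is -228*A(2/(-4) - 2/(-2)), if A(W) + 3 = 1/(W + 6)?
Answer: 8436/13 ≈ 648.92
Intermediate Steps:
A(W) = -3 + 1/(6 + W) (A(W) = -3 + 1/(W + 6) = -3 + 1/(6 + W))
-228*A(2/(-4) - 2/(-2)) = -228*(-17 - 3*(2/(-4) - 2/(-2)))/(6 + (2/(-4) - 2/(-2))) = -228*(-17 - 3*(2*(-¼) - 2*(-½)))/(6 + (2*(-¼) - 2*(-½))) = -228*(-17 - 3*(-½ + 1))/(6 + (-½ + 1)) = -228*(-17 - 3*½)/(6 + ½) = -228*(-17 - 3/2)/13/2 = -456*(-37)/(13*2) = -228*(-37/13) = 8436/13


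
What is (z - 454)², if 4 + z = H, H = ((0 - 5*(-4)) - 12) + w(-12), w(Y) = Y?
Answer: 213444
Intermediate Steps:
H = -4 (H = ((0 - 5*(-4)) - 12) - 12 = ((0 + 20) - 12) - 12 = (20 - 12) - 12 = 8 - 12 = -4)
z = -8 (z = -4 - 4 = -8)
(z - 454)² = (-8 - 454)² = (-462)² = 213444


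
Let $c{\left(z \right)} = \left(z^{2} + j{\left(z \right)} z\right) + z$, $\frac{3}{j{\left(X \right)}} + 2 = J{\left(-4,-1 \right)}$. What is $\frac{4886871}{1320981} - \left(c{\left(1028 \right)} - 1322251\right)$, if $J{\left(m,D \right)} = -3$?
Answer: $\frac{2076741178}{7835} \approx 2.6506 \cdot 10^{5}$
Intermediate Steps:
$j{\left(X \right)} = - \frac{3}{5}$ ($j{\left(X \right)} = \frac{3}{-2 - 3} = \frac{3}{-5} = 3 \left(- \frac{1}{5}\right) = - \frac{3}{5}$)
$c{\left(z \right)} = z^{2} + \frac{2 z}{5}$ ($c{\left(z \right)} = \left(z^{2} - \frac{3 z}{5}\right) + z = z^{2} + \frac{2 z}{5}$)
$\frac{4886871}{1320981} - \left(c{\left(1028 \right)} - 1322251\right) = \frac{4886871}{1320981} - \left(\frac{1}{5} \cdot 1028 \left(2 + 5 \cdot 1028\right) - 1322251\right) = 4886871 \cdot \frac{1}{1320981} - \left(\frac{1}{5} \cdot 1028 \left(2 + 5140\right) - 1322251\right) = \frac{5797}{1567} - \left(\frac{1}{5} \cdot 1028 \cdot 5142 - 1322251\right) = \frac{5797}{1567} - \left(\frac{5285976}{5} - 1322251\right) = \frac{5797}{1567} - - \frac{1325279}{5} = \frac{5797}{1567} + \frac{1325279}{5} = \frac{2076741178}{7835}$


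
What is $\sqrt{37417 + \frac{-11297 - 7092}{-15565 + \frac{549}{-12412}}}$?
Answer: $\frac{3 \sqrt{3166856168190647709}}{27599047} \approx 193.44$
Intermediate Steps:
$\sqrt{37417 + \frac{-11297 - 7092}{-15565 + \frac{549}{-12412}}} = \sqrt{37417 - \frac{18389}{-15565 + 549 \left(- \frac{1}{12412}\right)}} = \sqrt{37417 - \frac{18389}{-15565 - \frac{549}{12412}}} = \sqrt{37417 - \frac{18389}{- \frac{193193329}{12412}}} = \sqrt{37417 - - \frac{32606324}{27599047}} = \sqrt{37417 + \frac{32606324}{27599047}} = \sqrt{\frac{1032706147923}{27599047}} = \frac{3 \sqrt{3166856168190647709}}{27599047}$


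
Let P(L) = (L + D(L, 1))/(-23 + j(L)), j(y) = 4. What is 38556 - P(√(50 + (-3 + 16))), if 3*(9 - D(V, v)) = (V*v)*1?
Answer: 732573/19 + 2*√7/19 ≈ 38557.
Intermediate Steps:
D(V, v) = 9 - V*v/3
P(L) = -9/19 - 2*L/57 (P(L) = (L + (9 - ⅓*L*1))/(-23 + 4) = (L + (9 - L/3))/(-19) = (9 + 2*L/3)*(-1/19) = -9/19 - 2*L/57)
38556 - P(√(50 + (-3 + 16))) = 38556 - (-9/19 - 2*√(50 + (-3 + 16))/57) = 38556 - (-9/19 - 2*√(50 + 13)/57) = 38556 - (-9/19 - 2*√7/19) = 38556 + (9/19 + 2*√7/19) = 732573/19 + 2*√7/19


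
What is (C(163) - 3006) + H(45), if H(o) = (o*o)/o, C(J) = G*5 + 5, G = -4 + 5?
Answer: -2951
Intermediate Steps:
G = 1
C(J) = 10 (C(J) = 1*5 + 5 = 5 + 5 = 10)
H(o) = o (H(o) = o**2/o = o)
(C(163) - 3006) + H(45) = (10 - 3006) + 45 = -2996 + 45 = -2951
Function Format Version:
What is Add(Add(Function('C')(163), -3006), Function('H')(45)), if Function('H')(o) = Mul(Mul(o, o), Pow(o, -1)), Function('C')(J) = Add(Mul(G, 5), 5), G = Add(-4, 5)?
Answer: -2951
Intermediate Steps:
G = 1
Function('C')(J) = 10 (Function('C')(J) = Add(Mul(1, 5), 5) = Add(5, 5) = 10)
Function('H')(o) = o (Function('H')(o) = Mul(Pow(o, 2), Pow(o, -1)) = o)
Add(Add(Function('C')(163), -3006), Function('H')(45)) = Add(Add(10, -3006), 45) = Add(-2996, 45) = -2951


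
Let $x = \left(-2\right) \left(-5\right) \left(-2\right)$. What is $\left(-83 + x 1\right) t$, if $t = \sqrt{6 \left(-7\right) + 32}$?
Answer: $- 103 i \sqrt{10} \approx - 325.71 i$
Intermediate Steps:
$x = -20$ ($x = 10 \left(-2\right) = -20$)
$t = i \sqrt{10}$ ($t = \sqrt{-42 + 32} = \sqrt{-10} = i \sqrt{10} \approx 3.1623 i$)
$\left(-83 + x 1\right) t = \left(-83 - 20\right) i \sqrt{10} = - 103 i \sqrt{10}$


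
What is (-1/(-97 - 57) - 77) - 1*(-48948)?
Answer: 7526135/154 ≈ 48871.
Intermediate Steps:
(-1/(-97 - 57) - 77) - 1*(-48948) = (-1/(-154) - 77) + 48948 = (-1/154*(-1) - 77) + 48948 = (1/154 - 77) + 48948 = -11857/154 + 48948 = 7526135/154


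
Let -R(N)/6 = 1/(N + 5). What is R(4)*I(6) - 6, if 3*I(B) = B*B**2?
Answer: -54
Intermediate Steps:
R(N) = -6/(5 + N) (R(N) = -6/(N + 5) = -6/(5 + N))
I(B) = B**3/3 (I(B) = (B*B**2)/3 = B**3/3)
R(4)*I(6) - 6 = (-6/(5 + 4))*((1/3)*6**3) - 6 = (-6/9)*((1/3)*216) - 6 = -6*1/9*72 - 6 = -2/3*72 - 6 = -48 - 6 = -54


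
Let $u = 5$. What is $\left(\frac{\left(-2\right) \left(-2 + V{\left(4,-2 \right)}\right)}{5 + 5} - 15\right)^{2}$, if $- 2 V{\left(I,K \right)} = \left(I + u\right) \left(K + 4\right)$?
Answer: $\frac{4096}{25} \approx 163.84$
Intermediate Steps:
$V{\left(I,K \right)} = - \frac{\left(4 + K\right) \left(5 + I\right)}{2}$ ($V{\left(I,K \right)} = - \frac{\left(I + 5\right) \left(K + 4\right)}{2} = - \frac{\left(5 + I\right) \left(4 + K\right)}{2} = - \frac{\left(4 + K\right) \left(5 + I\right)}{2}$)
$\left(\frac{\left(-2\right) \left(-2 + V{\left(4,-2 \right)}\right)}{5 + 5} - 15\right)^{2} = \left(\frac{\left(-2\right) \left(-2 - \left(13 - 4\right)\right)}{5 + 5} - 15\right)^{2} = \left(\frac{\left(-2\right) \left(-2 + \left(-10 - 8 + 5 + 4\right)\right)}{10} - 15\right)^{2} = \left(- 2 \left(-2 - 9\right) \frac{1}{10} - 15\right)^{2} = \left(\left(-2\right) \left(-11\right) \frac{1}{10} - 15\right)^{2} = \left(22 \cdot \frac{1}{10} - 15\right)^{2} = \left(\frac{11}{5} - 15\right)^{2} = \left(- \frac{64}{5}\right)^{2} = \frac{4096}{25}$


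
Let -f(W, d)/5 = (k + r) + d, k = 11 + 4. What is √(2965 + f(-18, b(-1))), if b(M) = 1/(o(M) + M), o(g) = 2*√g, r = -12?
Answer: √(2951 + 2*I) ≈ 54.323 + 0.0184*I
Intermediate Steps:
k = 15
b(M) = 1/(M + 2*√M) (b(M) = 1/(2*√M + M) = 1/(M + 2*√M))
f(W, d) = -15 - 5*d (f(W, d) = -5*((15 - 12) + d) = -5*(3 + d) = -15 - 5*d)
√(2965 + f(-18, b(-1))) = √(2965 + (-15 - 5/(-1 + 2*√(-1)))) = √(2965 + (-15 - 5*(-1 - 2*I)/5)) = √(2965 + (-15 - (-1 - 2*I))) = √(2950 - (-1 - 2*I))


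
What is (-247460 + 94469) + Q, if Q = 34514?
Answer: -118477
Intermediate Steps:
(-247460 + 94469) + Q = (-247460 + 94469) + 34514 = -152991 + 34514 = -118477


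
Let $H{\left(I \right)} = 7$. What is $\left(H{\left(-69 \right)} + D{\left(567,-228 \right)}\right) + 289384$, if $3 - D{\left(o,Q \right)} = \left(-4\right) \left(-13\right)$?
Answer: $289342$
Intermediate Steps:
$D{\left(o,Q \right)} = -49$ ($D{\left(o,Q \right)} = 3 - \left(-4\right) \left(-13\right) = 3 - 52 = -49$)
$\left(H{\left(-69 \right)} + D{\left(567,-228 \right)}\right) + 289384 = \left(7 - 49\right) + 289384 = -42 + 289384 = 289342$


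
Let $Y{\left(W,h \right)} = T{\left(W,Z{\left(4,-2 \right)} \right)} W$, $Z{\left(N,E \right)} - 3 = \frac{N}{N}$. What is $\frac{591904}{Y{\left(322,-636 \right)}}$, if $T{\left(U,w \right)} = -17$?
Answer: $- \frac{295952}{2737} \approx -108.13$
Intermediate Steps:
$Z{\left(N,E \right)} = 4$ ($Z{\left(N,E \right)} = 3 + \frac{N}{N} = 3 + 1 = 4$)
$Y{\left(W,h \right)} = - 17 W$
$\frac{591904}{Y{\left(322,-636 \right)}} = \frac{591904}{\left(-17\right) 322} = \frac{591904}{-5474} = 591904 \left(- \frac{1}{5474}\right) = - \frac{295952}{2737}$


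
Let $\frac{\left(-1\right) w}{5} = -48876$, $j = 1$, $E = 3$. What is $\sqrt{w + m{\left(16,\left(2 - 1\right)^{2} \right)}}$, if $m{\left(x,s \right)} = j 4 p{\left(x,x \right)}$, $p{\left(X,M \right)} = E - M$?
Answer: $2 \sqrt{61082} \approx 494.3$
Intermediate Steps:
$p{\left(X,M \right)} = 3 - M$
$m{\left(x,s \right)} = 12 - 4 x$ ($m{\left(x,s \right)} = 1 \cdot 4 \left(3 - x\right) = 4 \left(3 - x\right) = 12 - 4 x$)
$w = 244380$ ($w = \left(-5\right) \left(-48876\right) = 244380$)
$\sqrt{w + m{\left(16,\left(2 - 1\right)^{2} \right)}} = \sqrt{244380 + \left(12 - 64\right)} = \sqrt{244380 - 52} = \sqrt{244328} = 2 \sqrt{61082}$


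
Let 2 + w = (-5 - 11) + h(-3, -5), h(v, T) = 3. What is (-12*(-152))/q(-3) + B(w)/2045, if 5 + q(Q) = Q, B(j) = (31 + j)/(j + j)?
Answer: -6993908/30675 ≈ -228.00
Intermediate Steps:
w = -15 (w = -2 + ((-5 - 11) + 3) = -2 + (-16 + 3) = -2 - 13 = -15)
B(j) = (31 + j)/(2*j) (B(j) = (31 + j)/((2*j)) = (31 + j)*(1/(2*j)) = (31 + j)/(2*j))
q(Q) = -5 + Q
(-12*(-152))/q(-3) + B(w)/2045 = (-12*(-152))/(-5 - 3) + ((½)*(31 - 15)/(-15))/2045 = 1824/(-8) + ((½)*(-1/15)*16)*(1/2045) = 1824*(-⅛) - 8/15*1/2045 = -228 - 8/30675 = -6993908/30675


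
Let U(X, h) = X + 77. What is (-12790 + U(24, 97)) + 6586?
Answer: -6103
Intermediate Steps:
U(X, h) = 77 + X
(-12790 + U(24, 97)) + 6586 = (-12790 + (77 + 24)) + 6586 = (-12790 + 101) + 6586 = -12689 + 6586 = -6103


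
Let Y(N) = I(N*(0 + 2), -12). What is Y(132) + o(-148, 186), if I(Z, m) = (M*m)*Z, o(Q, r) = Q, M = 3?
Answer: -9652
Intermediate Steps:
I(Z, m) = 3*Z*m (I(Z, m) = (3*m)*Z = 3*Z*m)
Y(N) = -72*N (Y(N) = 3*(N*(0 + 2))*(-12) = 3*(N*2)*(-12) = 3*(2*N)*(-12) = -72*N)
Y(132) + o(-148, 186) = -72*132 - 148 = -9504 - 148 = -9652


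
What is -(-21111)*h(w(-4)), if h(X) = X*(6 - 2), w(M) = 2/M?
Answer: -42222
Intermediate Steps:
h(X) = 4*X (h(X) = X*4 = 4*X)
-(-21111)*h(w(-4)) = -(-21111)*4*(2/(-4)) = -(-21111)*4*(2*(-¼)) = -(-21111)*4*(-½) = -(-21111)*(-2) = -1*42222 = -42222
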